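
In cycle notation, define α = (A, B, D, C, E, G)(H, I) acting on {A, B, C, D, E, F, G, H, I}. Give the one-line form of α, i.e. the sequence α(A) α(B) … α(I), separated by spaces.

Each element maps to the next entry in its cycle (wrapping to the front): A↦B, B↦D, C↦E, D↦C, E↦G, F↦F, G↦A, H↦I, I↦H.
So the one-line form is B D E C G F A I H.

B D E C G F A I H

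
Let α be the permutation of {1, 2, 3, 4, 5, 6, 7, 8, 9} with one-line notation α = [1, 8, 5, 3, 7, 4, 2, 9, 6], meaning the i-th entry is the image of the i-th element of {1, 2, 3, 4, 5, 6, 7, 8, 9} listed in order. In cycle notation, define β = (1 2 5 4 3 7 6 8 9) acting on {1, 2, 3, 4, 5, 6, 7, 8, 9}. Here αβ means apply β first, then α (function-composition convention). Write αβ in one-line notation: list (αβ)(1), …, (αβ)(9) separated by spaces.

(αβ)(x) = α(β(x)). Computing each image: α(β(1)) = α(2) = 8, α(β(2)) = α(5) = 7, α(β(3)) = α(7) = 2, α(β(4)) = α(3) = 5, α(β(5)) = α(4) = 3, α(β(6)) = α(8) = 9, α(β(7)) = α(6) = 4, α(β(8)) = α(9) = 6, α(β(9)) = α(1) = 1.
Hence αβ = [8 7 2 5 3 9 4 6 1].

8 7 2 5 3 9 4 6 1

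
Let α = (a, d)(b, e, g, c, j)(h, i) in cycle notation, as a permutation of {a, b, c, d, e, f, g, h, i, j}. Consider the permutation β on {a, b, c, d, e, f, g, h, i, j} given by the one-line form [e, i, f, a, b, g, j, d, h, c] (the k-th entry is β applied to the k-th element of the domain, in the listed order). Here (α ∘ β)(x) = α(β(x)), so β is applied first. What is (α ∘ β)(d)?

d

First apply β: β(d) = a, then α(a) = d. Thus (α ∘ β)(d) = d.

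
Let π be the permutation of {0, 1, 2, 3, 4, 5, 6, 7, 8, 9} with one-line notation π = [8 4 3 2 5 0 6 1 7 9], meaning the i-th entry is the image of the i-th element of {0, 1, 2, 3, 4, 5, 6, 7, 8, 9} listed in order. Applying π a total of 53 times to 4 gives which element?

Tracing 4 → 5 → … returns to 4 after 6 steps, so 4 lies in a 6-cycle (0 8 7 1 4 5).
Since the cycle has length 6, π^53 acts on it the same as π^5 (53 mod 6 = 5).
Advancing 5 steps from 4: 4 → 5 → 0 → 8 → 7 → 1.

1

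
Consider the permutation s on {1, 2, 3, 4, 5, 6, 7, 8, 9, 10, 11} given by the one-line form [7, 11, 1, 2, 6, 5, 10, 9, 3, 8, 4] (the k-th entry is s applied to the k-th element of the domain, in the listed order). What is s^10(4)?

Tracing 4 → 2 → … returns to 4 after 3 steps, so 4 lies in a 3-cycle (2, 11, 4).
Since the cycle has length 3, s^10 acts on it the same as s^1 (10 mod 3 = 1).
Advancing 1 step from 4: 4 → 2.

2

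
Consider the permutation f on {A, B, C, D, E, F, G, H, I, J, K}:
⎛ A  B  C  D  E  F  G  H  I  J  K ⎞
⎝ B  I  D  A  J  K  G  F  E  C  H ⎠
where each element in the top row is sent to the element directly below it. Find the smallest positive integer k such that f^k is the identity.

21

The disjoint-cycle form of f has cycle lengths 7, 3, 1.
The order of f is the least common multiple of its cycle lengths: lcm(7, 3) = 21.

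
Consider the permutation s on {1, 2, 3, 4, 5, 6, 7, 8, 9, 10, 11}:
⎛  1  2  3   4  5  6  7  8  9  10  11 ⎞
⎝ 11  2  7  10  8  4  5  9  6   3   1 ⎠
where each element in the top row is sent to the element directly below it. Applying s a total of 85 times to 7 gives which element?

Tracing 7 → 5 → … returns to 7 after 8 steps, so 7 lies in an 8-cycle (3, 7, 5, 8, 9, 6, 4, 10).
On an 8-cycle, s^8 is the identity, so s^85 = s^5 there (85 ≡ 5 mod 8).
Advancing 5 steps from 7: 7 → 5 → 8 → 9 → 6 → 4.

4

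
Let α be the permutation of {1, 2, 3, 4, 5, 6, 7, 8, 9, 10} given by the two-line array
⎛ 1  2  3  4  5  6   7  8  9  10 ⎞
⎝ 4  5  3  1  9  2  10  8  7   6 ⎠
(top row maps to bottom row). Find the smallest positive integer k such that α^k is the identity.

Writing α as disjoint cycles, the cycle lengths are 6, 2, 1, 1.
The order is lcm(6, 2) = 6.

6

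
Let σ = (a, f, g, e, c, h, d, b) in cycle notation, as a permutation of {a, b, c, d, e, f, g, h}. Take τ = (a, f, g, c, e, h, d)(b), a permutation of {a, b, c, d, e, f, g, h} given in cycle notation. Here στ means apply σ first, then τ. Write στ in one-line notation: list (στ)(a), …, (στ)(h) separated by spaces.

g f d b e c h a

(στ)(x) = τ(σ(x)). Computing each image: τ(σ(a)) = τ(f) = g, τ(σ(b)) = τ(a) = f, τ(σ(c)) = τ(h) = d, τ(σ(d)) = τ(b) = b, τ(σ(e)) = τ(c) = e, τ(σ(f)) = τ(g) = c, τ(σ(g)) = τ(e) = h, τ(σ(h)) = τ(d) = a.
Hence στ = [g f d b e c h a].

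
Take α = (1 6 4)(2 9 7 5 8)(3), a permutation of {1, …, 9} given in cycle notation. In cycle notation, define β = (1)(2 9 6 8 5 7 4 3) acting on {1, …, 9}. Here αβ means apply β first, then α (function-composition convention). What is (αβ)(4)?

β(4) = 3, then α(3) = 3; composing gives (αβ)(4) = 3.

3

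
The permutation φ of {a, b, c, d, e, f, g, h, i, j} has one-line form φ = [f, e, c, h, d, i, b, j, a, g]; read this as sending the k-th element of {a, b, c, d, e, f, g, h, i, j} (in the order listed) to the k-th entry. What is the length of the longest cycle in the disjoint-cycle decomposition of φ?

6

Decomposing into disjoint cycles gives (a f i)(b e d h j g); the longest has length 6.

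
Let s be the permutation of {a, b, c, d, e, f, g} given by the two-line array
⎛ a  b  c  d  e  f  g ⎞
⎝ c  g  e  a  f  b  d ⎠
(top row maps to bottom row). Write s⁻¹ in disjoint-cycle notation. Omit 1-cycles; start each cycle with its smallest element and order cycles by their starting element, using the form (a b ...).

The cycle decomposition of s is (a c e f b g d).
Reversing each cycle (and rotating so the smallest element leads) gives s⁻¹ = (a d g b f e c).

(a d g b f e c)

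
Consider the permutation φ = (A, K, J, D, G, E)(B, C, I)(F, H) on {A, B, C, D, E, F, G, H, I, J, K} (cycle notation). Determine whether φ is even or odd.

The cycle lengths are 6, 3, 2.
A cycle of length ℓ contributes ℓ−1 transpositions, so φ is a product of 5 + 2 + 1 = 8 transpositions — even.

even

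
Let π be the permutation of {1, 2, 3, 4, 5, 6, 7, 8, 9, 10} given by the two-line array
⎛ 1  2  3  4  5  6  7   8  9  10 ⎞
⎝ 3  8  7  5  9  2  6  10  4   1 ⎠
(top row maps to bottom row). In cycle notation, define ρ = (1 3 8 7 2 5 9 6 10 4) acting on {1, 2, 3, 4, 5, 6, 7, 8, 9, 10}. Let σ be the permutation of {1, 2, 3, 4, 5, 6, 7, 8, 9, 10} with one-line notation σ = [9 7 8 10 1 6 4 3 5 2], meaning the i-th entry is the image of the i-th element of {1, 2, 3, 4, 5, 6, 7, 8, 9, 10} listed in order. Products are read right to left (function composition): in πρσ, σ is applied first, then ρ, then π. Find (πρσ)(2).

Chase 2: σ(2) = 7; ρ(7) = 2; π(2) = 8. Hence (πρσ)(2) = 8.

8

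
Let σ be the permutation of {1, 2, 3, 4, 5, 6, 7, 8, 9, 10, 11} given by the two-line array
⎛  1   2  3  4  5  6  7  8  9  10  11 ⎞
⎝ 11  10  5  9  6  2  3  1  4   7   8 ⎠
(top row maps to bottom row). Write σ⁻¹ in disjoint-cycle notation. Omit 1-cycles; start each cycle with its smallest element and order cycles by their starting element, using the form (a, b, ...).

The cycle decomposition of σ is (1, 11, 8)(2, 10, 7, 3, 5, 6)(4, 9).
The inverse reverses every cycle; in canonical form, σ⁻¹ = (1, 8, 11)(2, 6, 5, 3, 7, 10)(4, 9).

(1, 8, 11)(2, 6, 5, 3, 7, 10)(4, 9)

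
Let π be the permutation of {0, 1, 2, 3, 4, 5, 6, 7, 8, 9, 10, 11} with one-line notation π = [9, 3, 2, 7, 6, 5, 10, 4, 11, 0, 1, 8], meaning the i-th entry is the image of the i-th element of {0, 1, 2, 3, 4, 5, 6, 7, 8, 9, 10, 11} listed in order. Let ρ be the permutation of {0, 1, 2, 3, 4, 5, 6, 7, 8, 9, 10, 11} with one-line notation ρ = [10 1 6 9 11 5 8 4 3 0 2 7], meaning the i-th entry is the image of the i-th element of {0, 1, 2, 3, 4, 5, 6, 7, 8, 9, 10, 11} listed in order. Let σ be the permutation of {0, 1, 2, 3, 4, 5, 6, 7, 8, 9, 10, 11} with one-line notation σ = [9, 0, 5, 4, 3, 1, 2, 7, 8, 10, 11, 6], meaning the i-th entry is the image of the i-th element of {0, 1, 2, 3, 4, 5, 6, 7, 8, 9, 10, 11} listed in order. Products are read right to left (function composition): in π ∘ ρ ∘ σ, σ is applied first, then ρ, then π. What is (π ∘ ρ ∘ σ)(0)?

9

Chase 0: σ(0) = 9; ρ(9) = 0; π(0) = 9. Hence (π ∘ ρ ∘ σ)(0) = 9.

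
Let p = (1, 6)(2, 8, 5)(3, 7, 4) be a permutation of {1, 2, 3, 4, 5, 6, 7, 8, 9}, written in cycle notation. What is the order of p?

6

The disjoint cycles have lengths 3, 3, 2, 1.
The order of p is the least common multiple of its cycle lengths: lcm(3, 3, 2) = 6.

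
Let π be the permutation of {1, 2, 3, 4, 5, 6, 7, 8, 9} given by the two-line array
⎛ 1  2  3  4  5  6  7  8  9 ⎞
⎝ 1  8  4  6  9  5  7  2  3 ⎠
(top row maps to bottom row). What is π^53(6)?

3

Tracing 6 → 5 → … returns to 6 after 5 steps, so 6 lies in a 5-cycle (3 4 6 5 9).
On a 5-cycle, π^5 is the identity, so π^53 = π^3 there (53 ≡ 3 mod 5).
Stepping 3 places around the cycle: 6 → 5 → 9 → 3.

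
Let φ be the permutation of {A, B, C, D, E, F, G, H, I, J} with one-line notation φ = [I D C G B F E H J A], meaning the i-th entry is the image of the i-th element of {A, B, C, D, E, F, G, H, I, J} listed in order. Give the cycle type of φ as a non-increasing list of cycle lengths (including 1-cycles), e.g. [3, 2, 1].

The disjoint cycles are (A I J)(B D G E)(C)(F)(H), with lengths 4, 3, 1, 1, 1 in non-increasing order.

[4, 3, 1, 1, 1]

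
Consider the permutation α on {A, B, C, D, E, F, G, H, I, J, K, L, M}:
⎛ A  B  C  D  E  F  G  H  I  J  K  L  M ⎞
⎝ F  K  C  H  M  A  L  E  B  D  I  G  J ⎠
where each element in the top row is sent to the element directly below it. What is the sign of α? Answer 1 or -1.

1

In disjoint-cycle form the cycle lengths are 5, 3, 2, 2, 1.
A cycle of length ℓ contributes ℓ−1 transpositions, so α is a product of 4 + 2 + 1 + 1 = 8 transpositions — even.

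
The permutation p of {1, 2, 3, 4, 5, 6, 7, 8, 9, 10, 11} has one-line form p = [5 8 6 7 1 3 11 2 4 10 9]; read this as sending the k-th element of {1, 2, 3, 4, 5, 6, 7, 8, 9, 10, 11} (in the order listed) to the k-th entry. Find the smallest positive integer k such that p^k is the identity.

4

The disjoint-cycle form of p has cycle lengths 4, 2, 2, 2, 1.
The order of p is the least common multiple of its cycle lengths: lcm(4, 2, 2, 2) = 4.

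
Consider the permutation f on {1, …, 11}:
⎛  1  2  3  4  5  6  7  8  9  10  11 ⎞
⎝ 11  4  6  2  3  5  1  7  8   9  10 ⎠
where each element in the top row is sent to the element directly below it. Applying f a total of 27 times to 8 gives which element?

11

Tracing 8 → 7 → … returns to 8 after 6 steps, so 8 lies in a 6-cycle (1, 11, 10, 9, 8, 7).
Powers repeat with period 6 on this cycle, and 27 mod 6 = 3, so f^27(8) = f^3(8).
Stepping 3 places around the cycle: 8 → 7 → 1 → 11.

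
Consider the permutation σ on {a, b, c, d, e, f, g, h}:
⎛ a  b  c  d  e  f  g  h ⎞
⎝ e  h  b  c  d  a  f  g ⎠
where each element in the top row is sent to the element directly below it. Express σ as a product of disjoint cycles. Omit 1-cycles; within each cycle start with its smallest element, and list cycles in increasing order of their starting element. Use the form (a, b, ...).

From a: a → e → d → c → b → h → g → f → a, closing the cycle (a, e, d, c, b, h, g, f).
Continuing from each remaining unvisited element yields (a, e, d, c, b, h, g, f).

(a, e, d, c, b, h, g, f)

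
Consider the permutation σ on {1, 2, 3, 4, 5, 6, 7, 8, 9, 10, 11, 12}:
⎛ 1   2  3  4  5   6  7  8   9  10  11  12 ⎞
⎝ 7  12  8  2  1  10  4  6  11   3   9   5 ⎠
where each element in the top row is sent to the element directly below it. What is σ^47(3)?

Tracing 3 → 8 → … returns to 3 after 4 steps, so 3 lies in a 4-cycle (3 8 6 10).
Powers repeat with period 4 on this cycle, and 47 mod 4 = 3, so σ^47(3) = σ^3(3).
Stepping 3 places around the cycle: 3 → 8 → 6 → 10.

10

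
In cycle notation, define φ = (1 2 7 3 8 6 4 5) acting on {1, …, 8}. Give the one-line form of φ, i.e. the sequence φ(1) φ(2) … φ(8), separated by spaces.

2 7 8 5 1 4 3 6

Each element maps to the next entry in its cycle (wrapping to the front): 1↦2, 2↦7, 3↦8, 4↦5, 5↦1, 6↦4, 7↦3, 8↦6.
Listing these in domain order gives 2 7 8 5 1 4 3 6.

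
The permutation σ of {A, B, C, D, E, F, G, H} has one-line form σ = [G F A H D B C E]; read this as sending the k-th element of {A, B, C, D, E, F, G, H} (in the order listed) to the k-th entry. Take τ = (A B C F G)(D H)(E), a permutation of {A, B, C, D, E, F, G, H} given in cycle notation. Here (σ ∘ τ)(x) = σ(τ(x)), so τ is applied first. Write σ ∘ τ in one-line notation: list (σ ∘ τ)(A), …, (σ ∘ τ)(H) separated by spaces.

F A B E D C G H

For each element, apply τ then σ: A → B → F; B → C → A; C → F → B; D → H → E; E → E → D; F → G → C; G → A → G; H → D → H.
Collecting the images, σ ∘ τ = [F A B E D C G H].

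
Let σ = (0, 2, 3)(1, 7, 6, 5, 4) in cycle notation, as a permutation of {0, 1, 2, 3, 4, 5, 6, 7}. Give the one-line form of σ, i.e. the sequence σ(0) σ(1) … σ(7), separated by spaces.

Reading each image from the cycles: 0→2, 1→7, 2→3, 3→0, 4→1, 5→4, 6→5, 7→6.
Listing these in domain order gives 2 7 3 0 1 4 5 6.

2 7 3 0 1 4 5 6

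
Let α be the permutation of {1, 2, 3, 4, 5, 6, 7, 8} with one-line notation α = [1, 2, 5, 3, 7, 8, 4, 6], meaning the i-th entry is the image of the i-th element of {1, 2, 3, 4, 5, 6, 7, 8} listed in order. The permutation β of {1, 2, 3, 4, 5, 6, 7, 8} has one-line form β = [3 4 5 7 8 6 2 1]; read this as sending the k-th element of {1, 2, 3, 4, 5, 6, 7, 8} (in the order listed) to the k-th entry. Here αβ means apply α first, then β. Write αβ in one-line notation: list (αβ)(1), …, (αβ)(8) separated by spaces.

Chase each element through α then β: 1 → 1 → 3; 2 → 2 → 4; 3 → 5 → 8; 4 → 3 → 5; 5 → 7 → 2; 6 → 8 → 1; 7 → 4 → 7; 8 → 6 → 6.
So αβ in one-line form is 3 4 8 5 2 1 7 6.

3 4 8 5 2 1 7 6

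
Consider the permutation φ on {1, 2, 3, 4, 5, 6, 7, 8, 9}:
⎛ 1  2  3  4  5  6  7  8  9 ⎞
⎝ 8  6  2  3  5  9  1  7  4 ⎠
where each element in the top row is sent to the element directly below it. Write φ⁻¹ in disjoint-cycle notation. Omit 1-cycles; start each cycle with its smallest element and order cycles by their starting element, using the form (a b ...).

First write φ in disjoint cycles: (1 8 7)(2 6 9 4 3).
The inverse reverses every cycle; in canonical form, φ⁻¹ = (1 7 8)(2 3 4 9 6).

(1 7 8)(2 3 4 9 6)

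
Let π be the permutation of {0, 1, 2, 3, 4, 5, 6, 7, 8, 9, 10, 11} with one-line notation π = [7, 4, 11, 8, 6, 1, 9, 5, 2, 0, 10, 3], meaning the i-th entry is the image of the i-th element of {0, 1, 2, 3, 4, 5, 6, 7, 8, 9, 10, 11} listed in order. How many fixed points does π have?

1

The fixed points (elements with π(x) = x) are {10}, so there is 1.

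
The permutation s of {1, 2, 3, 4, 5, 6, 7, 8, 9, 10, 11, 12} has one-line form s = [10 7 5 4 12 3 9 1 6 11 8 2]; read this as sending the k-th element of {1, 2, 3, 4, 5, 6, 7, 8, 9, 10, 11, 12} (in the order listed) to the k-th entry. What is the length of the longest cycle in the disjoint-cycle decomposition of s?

7

Decomposing into disjoint cycles gives (1, 10, 11, 8)(2, 7, 9, 6, 3, 5, 12); the longest has length 7.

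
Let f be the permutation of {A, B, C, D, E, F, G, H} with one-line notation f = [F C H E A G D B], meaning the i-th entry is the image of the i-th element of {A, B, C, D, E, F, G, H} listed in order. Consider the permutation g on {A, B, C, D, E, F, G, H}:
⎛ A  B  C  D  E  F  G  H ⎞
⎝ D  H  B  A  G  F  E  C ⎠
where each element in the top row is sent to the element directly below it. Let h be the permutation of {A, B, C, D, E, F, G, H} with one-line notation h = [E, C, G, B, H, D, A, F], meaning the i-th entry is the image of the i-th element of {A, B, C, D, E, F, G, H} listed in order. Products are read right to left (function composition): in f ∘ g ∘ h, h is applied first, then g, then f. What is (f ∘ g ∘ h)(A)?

(f ∘ g ∘ h)(A) = f(g(h(A))). h(A) = E, then g(E) = G, then f(G) = D, so the result is D.

D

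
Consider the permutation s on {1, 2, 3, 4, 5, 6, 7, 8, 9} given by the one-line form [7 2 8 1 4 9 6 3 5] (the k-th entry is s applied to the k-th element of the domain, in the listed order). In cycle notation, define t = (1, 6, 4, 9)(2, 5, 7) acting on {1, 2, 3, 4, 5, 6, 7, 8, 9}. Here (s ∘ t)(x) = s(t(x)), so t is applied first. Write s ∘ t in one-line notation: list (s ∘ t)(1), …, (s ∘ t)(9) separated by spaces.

(s ∘ t)(x) = s(t(x)). Computing each image: s(t(1)) = s(6) = 9, s(t(2)) = s(5) = 4, s(t(3)) = s(3) = 8, s(t(4)) = s(9) = 5, s(t(5)) = s(7) = 6, s(t(6)) = s(4) = 1, s(t(7)) = s(2) = 2, s(t(8)) = s(8) = 3, s(t(9)) = s(1) = 7.
Hence s ∘ t = [9 4 8 5 6 1 2 3 7].

9 4 8 5 6 1 2 3 7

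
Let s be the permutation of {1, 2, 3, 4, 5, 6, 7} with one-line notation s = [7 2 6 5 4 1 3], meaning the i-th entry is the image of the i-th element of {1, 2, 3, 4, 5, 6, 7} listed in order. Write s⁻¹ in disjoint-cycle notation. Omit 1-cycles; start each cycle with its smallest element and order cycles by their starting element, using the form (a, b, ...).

(1, 6, 3, 7)(4, 5)

The cycle decomposition of s is (1, 7, 3, 6)(4, 5).
The inverse reverses every cycle; in canonical form, s⁻¹ = (1, 6, 3, 7)(4, 5).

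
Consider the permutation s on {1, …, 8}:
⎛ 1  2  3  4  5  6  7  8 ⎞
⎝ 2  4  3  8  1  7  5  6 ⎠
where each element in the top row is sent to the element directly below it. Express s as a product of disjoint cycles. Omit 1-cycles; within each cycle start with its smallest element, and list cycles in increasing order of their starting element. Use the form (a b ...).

(1 2 4 8 6 7 5)

Iterating s from 1 gives 1 → 2 → 4 → 8 → 6 → 7 → 5 → 1; that is the 7-cycle (1 2 4 8 6 7 5).
Continuing from each remaining unvisited element yields (1 2 4 8 6 7 5).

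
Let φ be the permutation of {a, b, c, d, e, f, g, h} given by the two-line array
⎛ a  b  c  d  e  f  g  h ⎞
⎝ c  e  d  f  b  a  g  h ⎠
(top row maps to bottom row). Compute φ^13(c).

Tracing c → d → … returns to c after 4 steps, so c lies in a 4-cycle (a, c, d, f).
Powers repeat with period 4 on this cycle, and 13 mod 4 = 1, so φ^13(c) = φ^1(c).
Stepping 1 place around the cycle: c → d.

d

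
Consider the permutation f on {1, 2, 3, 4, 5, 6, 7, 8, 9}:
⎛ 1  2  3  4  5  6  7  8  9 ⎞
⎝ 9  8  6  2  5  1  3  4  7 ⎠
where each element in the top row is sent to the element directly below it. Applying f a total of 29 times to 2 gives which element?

Tracing 2 → 8 → … returns to 2 after 3 steps, so 2 lies in a 3-cycle (2, 8, 4).
Powers repeat with period 3 on this cycle, and 29 mod 3 = 2, so f^29(2) = f^2(2).
Advancing 2 steps from 2: 2 → 8 → 4.

4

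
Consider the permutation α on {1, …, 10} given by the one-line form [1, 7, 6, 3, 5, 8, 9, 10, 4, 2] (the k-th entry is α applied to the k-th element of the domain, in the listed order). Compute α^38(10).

Tracing 10 → 2 → … returns to 10 after 8 steps, so 10 lies in an 8-cycle (2 7 9 4 3 6 8 10).
Since the cycle has length 8, α^38 acts on it the same as α^6 (38 mod 8 = 6).
Advancing 6 steps from 10: 10 → 2 → 7 → 9 → 4 → 3 → 6.

6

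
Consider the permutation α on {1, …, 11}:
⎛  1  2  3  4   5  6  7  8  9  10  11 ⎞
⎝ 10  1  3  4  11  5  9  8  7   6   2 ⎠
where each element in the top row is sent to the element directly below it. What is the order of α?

6

Decomposing into disjoint cycles gives cycle lengths 6, 2, 1, 1, 1.
The order is lcm(6, 2) = 6.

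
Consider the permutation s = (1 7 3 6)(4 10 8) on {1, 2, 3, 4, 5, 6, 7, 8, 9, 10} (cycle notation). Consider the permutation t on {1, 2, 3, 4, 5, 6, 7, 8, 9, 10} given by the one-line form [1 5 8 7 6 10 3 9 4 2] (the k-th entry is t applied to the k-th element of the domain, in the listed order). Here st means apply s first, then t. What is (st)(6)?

1

s(6) = 1, then t(1) = 1; composing gives (st)(6) = 1.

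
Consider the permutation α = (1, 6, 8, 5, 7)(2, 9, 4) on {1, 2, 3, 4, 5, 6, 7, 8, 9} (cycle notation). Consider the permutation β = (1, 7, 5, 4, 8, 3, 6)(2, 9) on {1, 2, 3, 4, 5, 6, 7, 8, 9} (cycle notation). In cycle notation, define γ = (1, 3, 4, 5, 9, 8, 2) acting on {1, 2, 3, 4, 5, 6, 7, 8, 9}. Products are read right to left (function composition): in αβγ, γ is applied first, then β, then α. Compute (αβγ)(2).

Apply the permutations in order: γ(2) = 1, then β(1) = 7, then α(7) = 1. So (αβγ)(2) = 1.

1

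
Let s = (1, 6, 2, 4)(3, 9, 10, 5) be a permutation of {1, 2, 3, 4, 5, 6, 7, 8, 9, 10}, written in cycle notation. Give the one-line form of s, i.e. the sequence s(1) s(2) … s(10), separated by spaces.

6 4 9 1 3 2 7 8 10 5

Reading each image from the cycles: 1→6, 2→4, 3→9, 4→1, 5→3, 6→2, 7→7, 8→8, 9→10, 10→5.
So the one-line form is 6 4 9 1 3 2 7 8 10 5.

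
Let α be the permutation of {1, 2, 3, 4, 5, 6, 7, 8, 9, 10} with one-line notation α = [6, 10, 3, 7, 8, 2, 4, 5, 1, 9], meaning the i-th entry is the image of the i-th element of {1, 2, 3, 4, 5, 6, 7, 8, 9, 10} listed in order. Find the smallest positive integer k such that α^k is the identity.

10

The disjoint-cycle form of α has cycle lengths 5, 2, 2, 1.
Since disjoint cycles commute, ord(α) = lcm(5, 2, 2) = 10.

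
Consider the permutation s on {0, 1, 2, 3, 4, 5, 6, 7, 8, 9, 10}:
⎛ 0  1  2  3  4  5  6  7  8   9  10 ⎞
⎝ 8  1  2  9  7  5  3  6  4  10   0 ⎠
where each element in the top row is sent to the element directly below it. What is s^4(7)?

Tracing 7 → 6 → … returns to 7 after 8 steps, so 7 lies in an 8-cycle (0 8 4 7 6 3 9 10).
Stepping 4 places around the cycle: 7 → 6 → 3 → 9 → 10.

10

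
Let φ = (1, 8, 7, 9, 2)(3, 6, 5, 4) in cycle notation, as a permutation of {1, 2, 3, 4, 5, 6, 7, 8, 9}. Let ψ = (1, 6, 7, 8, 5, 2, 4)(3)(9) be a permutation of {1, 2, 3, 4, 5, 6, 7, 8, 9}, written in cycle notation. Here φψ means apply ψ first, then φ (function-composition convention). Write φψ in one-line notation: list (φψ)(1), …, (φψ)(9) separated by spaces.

5 3 6 8 1 9 7 4 2

(φψ)(x) = φ(ψ(x)). Computing each image: φ(ψ(1)) = φ(6) = 5, φ(ψ(2)) = φ(4) = 3, φ(ψ(3)) = φ(3) = 6, φ(ψ(4)) = φ(1) = 8, φ(ψ(5)) = φ(2) = 1, φ(ψ(6)) = φ(7) = 9, φ(ψ(7)) = φ(8) = 7, φ(ψ(8)) = φ(5) = 4, φ(ψ(9)) = φ(9) = 2.
Hence φψ = [5 3 6 8 1 9 7 4 2].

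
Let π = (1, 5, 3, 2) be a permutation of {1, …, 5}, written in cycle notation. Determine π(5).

3

Within (1, 5, 3, 2), 5 ↦ 3.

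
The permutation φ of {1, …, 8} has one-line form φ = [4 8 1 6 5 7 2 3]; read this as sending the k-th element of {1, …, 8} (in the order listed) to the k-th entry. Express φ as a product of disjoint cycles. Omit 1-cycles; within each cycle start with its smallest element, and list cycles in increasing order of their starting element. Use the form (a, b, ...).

(1, 4, 6, 7, 2, 8, 3)

From 1: 1 → 4 → 6 → 7 → 2 → 8 → 3 → 1, closing the cycle (1, 4, 6, 7, 2, 8, 3).
Repeating from the next unused element and collecting all non-trivial cycles gives (1, 4, 6, 7, 2, 8, 3).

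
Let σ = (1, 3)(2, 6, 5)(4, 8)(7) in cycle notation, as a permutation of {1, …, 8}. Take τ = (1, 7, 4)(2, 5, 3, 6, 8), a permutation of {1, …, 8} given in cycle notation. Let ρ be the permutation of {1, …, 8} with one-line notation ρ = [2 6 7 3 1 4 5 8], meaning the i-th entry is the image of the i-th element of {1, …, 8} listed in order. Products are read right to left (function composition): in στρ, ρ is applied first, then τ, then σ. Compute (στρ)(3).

8

Apply the permutations in order: ρ(3) = 7, then τ(7) = 4, then σ(4) = 8. So (στρ)(3) = 8.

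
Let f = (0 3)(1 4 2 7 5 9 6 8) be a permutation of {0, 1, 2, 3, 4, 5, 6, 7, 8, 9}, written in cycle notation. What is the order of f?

8

The cycle type of f is (8, 2).
The order is lcm(8, 2) = 8.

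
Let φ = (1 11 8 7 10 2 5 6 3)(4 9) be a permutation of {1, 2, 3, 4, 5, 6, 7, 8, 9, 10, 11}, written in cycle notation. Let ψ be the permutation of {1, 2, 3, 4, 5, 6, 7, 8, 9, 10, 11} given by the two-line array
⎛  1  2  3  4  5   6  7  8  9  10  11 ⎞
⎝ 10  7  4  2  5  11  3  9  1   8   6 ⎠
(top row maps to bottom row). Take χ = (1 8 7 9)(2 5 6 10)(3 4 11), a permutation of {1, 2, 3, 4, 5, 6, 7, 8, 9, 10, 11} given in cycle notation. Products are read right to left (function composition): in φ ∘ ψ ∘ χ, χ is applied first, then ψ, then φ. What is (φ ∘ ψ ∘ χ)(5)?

8

Chase 5: χ(5) = 6; ψ(6) = 11; φ(11) = 8. Hence (φ ∘ ψ ∘ χ)(5) = 8.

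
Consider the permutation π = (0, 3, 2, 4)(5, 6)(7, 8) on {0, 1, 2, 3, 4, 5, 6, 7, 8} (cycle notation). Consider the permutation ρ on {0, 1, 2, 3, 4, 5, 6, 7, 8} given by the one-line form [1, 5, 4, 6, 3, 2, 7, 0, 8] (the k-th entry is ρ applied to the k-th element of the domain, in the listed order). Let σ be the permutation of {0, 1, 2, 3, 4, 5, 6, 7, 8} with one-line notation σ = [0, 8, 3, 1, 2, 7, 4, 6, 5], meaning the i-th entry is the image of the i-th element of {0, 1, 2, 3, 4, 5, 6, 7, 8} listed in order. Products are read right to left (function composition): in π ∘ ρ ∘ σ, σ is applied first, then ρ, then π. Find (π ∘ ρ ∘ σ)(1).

7

(π ∘ ρ ∘ σ)(1) = π(ρ(σ(1))). σ(1) = 8, then ρ(8) = 8, then π(8) = 7, so the result is 7.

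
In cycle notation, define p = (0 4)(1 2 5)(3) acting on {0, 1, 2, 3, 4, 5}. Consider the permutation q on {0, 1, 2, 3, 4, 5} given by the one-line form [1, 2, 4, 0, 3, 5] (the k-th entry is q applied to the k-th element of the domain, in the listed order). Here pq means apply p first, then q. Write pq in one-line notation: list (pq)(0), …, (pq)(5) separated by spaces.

Chase each element through p then q: 0 → 4 → 3; 1 → 2 → 4; 2 → 5 → 5; 3 → 3 → 0; 4 → 0 → 1; 5 → 1 → 2.
Collecting the images, pq = [3 4 5 0 1 2].

3 4 5 0 1 2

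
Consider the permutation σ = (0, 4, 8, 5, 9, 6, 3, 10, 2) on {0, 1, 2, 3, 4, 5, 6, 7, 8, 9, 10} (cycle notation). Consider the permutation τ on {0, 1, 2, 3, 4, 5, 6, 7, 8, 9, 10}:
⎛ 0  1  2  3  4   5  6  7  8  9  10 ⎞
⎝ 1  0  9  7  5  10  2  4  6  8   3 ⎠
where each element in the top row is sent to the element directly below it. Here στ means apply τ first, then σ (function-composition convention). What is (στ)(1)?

(στ)(1) = σ(τ(1)). τ(1) = 0, then σ(0) = 4. So (στ)(1) = 4.

4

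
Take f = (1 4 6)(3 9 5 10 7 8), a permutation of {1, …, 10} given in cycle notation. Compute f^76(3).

3 lies in the 6-cycle (3 9 5 10 7 8).
On a 6-cycle, f^6 is the identity, so f^76 = f^4 there (76 ≡ 4 mod 6).
Advancing 4 steps from 3: 3 → 9 → 5 → 10 → 7.

7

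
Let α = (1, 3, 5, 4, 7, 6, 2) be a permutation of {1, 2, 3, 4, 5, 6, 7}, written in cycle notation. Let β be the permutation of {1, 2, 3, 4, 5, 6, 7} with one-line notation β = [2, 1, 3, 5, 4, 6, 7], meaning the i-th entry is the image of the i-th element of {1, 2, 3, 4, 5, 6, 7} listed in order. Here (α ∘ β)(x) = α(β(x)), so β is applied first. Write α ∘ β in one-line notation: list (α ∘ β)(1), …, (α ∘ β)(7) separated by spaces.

Chase each element through β then α: 1 → 2 → 1; 2 → 1 → 3; 3 → 3 → 5; 4 → 5 → 4; 5 → 4 → 7; 6 → 6 → 2; 7 → 7 → 6.
Collecting the images, α ∘ β = [1 3 5 4 7 2 6].

1 3 5 4 7 2 6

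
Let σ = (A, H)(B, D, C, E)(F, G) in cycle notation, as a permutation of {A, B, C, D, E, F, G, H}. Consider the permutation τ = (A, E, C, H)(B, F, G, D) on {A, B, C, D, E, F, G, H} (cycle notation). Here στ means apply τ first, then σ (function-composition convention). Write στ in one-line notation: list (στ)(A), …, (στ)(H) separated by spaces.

B G A D E F C H

(στ)(x) = σ(τ(x)). Computing each image: σ(τ(A)) = σ(E) = B, σ(τ(B)) = σ(F) = G, σ(τ(C)) = σ(H) = A, σ(τ(D)) = σ(B) = D, σ(τ(E)) = σ(C) = E, σ(τ(F)) = σ(G) = F, σ(τ(G)) = σ(D) = C, σ(τ(H)) = σ(A) = H.
Hence στ = [B G A D E F C H].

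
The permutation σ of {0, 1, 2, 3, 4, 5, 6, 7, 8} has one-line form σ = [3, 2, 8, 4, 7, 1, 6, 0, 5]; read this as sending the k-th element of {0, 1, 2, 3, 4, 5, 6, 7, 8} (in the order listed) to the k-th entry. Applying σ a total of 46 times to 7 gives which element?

3

Tracing 7 → 0 → … returns to 7 after 4 steps, so 7 lies in a 4-cycle (0 3 4 7).
Powers repeat with period 4 on this cycle, and 46 mod 4 = 2, so σ^46(7) = σ^2(7).
Stepping 2 places around the cycle: 7 → 0 → 3.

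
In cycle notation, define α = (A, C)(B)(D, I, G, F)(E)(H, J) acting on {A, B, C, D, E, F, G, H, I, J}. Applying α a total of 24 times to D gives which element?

D

D lies in the 4-cycle (D, I, G, F).
On a 4-cycle, α^4 is the identity, so α^24 = α^0 there (24 ≡ 0 mod 4).
So α^24(D) = D.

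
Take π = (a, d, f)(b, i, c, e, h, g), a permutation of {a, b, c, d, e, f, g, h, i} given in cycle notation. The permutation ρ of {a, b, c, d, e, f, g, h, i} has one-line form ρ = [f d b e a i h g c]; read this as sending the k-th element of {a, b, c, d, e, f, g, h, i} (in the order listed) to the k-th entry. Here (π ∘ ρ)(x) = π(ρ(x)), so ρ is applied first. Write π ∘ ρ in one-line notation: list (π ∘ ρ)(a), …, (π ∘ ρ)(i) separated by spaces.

a f i h d c g b e

(π ∘ ρ)(x) = π(ρ(x)). Computing each image: π(ρ(a)) = π(f) = a, π(ρ(b)) = π(d) = f, π(ρ(c)) = π(b) = i, π(ρ(d)) = π(e) = h, π(ρ(e)) = π(a) = d, π(ρ(f)) = π(i) = c, π(ρ(g)) = π(h) = g, π(ρ(h)) = π(g) = b, π(ρ(i)) = π(c) = e.
Hence π ∘ ρ = [a f i h d c g b e].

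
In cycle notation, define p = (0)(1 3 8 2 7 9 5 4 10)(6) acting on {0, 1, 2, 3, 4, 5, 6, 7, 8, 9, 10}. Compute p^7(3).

3 lies in the 9-cycle (1 3 8 2 7 9 5 4 10).
Stepping 7 places around the cycle: 3 → 8 → 2 → 7 → 9 → 5 → 4 → 10.

10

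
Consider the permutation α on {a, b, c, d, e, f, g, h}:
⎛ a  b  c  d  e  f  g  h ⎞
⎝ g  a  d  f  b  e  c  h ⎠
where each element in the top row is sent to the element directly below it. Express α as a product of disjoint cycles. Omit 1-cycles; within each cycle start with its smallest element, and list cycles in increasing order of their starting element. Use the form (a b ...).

From a: a → g → c → d → f → e → b → a, closing the cycle (a g c d f e b).
Continuing from each remaining unvisited element yields (a g c d f e b).

(a g c d f e b)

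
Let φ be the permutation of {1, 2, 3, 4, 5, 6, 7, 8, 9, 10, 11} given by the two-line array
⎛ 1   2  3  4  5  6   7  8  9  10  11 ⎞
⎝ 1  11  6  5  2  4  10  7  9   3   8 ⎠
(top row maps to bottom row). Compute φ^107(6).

3

Tracing 6 → 4 → … returns to 6 after 9 steps, so 6 lies in a 9-cycle (2 11 8 7 10 3 6 4 5).
Powers repeat with period 9 on this cycle, and 107 mod 9 = 8, so φ^107(6) = φ^8(6).
Advancing 8 steps from 6: 6 → 4 → 5 → 2 → 11 → 8 → 7 → 10 → 3.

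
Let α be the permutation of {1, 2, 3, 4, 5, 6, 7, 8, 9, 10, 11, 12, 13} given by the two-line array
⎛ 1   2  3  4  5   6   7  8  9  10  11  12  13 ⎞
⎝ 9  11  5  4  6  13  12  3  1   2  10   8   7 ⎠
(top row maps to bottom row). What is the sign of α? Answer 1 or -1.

-1

In disjoint-cycle form the cycle lengths are 7, 3, 2, 1.
A cycle is odd iff its length is even; α has 1 even-length cycle, so sgn(α) = (−1)^1 and α is odd.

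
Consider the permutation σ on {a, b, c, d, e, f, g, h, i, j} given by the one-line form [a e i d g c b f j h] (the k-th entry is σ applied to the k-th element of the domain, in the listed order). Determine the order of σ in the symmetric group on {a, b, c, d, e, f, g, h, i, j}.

15

The disjoint-cycle form of σ has cycle lengths 5, 3, 1, 1.
Since disjoint cycles commute, ord(σ) = lcm(5, 3) = 15.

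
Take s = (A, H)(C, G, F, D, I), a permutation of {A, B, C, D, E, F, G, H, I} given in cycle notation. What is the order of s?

The disjoint cycles have lengths 5, 2, 1, 1.
The order of s is the least common multiple of its cycle lengths: lcm(5, 2) = 10.

10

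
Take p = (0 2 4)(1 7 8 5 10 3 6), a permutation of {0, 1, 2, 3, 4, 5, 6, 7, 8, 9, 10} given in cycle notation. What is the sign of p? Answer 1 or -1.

1

The cycle lengths are 7, 3, 1.
A cycle is odd iff its length is even; p has 0 even-length cycles, so sgn(p) = (−1)^0 and p is even.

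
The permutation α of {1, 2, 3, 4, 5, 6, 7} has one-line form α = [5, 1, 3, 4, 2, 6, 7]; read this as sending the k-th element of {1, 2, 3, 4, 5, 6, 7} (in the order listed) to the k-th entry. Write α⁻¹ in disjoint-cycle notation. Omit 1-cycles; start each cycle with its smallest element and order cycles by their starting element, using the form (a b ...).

First write α in disjoint cycles: (1 5 2).
Reversing each cycle (and rotating so the smallest element leads) gives α⁻¹ = (1 2 5).

(1 2 5)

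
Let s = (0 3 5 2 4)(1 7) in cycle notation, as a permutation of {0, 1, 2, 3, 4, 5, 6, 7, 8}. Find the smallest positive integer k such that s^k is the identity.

The cycle type of s is (5, 2, 1, 1).
Since disjoint cycles commute, ord(s) = lcm(5, 2) = 10.

10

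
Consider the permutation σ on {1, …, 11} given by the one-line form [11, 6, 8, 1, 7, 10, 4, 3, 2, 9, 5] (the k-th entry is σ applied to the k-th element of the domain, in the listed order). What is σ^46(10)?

2

Tracing 10 → 9 → … returns to 10 after 4 steps, so 10 lies in a 4-cycle (2, 6, 10, 9).
Since the cycle has length 4, σ^46 acts on it the same as σ^2 (46 mod 4 = 2).
Stepping 2 places around the cycle: 10 → 9 → 2.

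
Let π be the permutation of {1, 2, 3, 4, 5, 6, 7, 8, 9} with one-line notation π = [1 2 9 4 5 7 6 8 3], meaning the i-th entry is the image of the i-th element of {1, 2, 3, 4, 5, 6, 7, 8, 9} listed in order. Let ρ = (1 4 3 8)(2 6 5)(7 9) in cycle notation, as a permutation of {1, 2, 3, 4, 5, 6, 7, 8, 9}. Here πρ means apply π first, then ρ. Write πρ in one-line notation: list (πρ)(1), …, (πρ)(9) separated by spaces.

(πρ)(x) = ρ(π(x)). Computing each image: ρ(π(1)) = ρ(1) = 4, ρ(π(2)) = ρ(2) = 6, ρ(π(3)) = ρ(9) = 7, ρ(π(4)) = ρ(4) = 3, ρ(π(5)) = ρ(5) = 2, ρ(π(6)) = ρ(7) = 9, ρ(π(7)) = ρ(6) = 5, ρ(π(8)) = ρ(8) = 1, ρ(π(9)) = ρ(3) = 8.
Hence πρ = [4 6 7 3 2 9 5 1 8].

4 6 7 3 2 9 5 1 8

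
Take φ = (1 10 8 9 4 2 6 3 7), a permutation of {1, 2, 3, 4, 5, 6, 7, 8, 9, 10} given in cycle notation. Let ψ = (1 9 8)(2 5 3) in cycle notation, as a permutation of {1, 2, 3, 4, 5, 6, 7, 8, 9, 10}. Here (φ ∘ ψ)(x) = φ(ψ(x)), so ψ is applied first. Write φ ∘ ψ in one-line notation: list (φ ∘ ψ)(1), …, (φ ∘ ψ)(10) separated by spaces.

4 5 6 2 7 3 1 10 9 8

Chase each element through ψ then φ: 1 → 9 → 4; 2 → 5 → 5; 3 → 2 → 6; 4 → 4 → 2; 5 → 3 → 7; 6 → 6 → 3; 7 → 7 → 1; 8 → 1 → 10; 9 → 8 → 9; 10 → 10 → 8.
So φ ∘ ψ in one-line form is 4 5 6 2 7 3 1 10 9 8.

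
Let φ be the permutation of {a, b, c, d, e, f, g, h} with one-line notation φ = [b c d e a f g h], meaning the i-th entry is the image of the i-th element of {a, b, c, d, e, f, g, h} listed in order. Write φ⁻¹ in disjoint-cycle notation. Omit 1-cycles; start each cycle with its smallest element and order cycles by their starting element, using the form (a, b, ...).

(a, e, d, c, b)

First write φ in disjoint cycles: (a, b, c, d, e).
Reversing each cycle (and rotating so the smallest element leads) gives φ⁻¹ = (a, e, d, c, b).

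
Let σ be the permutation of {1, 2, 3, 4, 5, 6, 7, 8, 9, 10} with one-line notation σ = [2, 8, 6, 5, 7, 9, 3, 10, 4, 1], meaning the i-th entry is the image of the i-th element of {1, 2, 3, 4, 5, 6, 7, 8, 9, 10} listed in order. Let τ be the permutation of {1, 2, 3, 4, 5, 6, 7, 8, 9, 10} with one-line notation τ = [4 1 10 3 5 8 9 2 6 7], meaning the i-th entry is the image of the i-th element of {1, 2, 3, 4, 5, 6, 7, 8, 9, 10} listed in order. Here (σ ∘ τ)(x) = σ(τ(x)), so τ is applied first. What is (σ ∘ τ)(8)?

First apply τ: τ(8) = 2, then σ(2) = 8. Thus (σ ∘ τ)(8) = 8.

8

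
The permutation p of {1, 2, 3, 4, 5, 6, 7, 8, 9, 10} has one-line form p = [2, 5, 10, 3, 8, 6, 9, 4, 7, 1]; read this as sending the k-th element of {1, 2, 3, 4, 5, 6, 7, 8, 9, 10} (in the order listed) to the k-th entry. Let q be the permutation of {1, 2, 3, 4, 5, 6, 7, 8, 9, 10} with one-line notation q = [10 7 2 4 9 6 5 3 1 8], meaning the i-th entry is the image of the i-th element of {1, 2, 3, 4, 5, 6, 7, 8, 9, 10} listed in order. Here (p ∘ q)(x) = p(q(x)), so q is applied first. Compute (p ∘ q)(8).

(p ∘ q)(8) = p(q(8)). q(8) = 3, then p(3) = 10. So (p ∘ q)(8) = 10.

10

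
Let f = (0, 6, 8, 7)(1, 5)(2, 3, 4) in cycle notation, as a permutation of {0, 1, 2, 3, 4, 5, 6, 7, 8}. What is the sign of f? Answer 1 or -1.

The cycle lengths are 4, 3, 2.
A cycle is odd iff its length is even; f has 2 even-length cycles, so sgn(f) = (−1)^2 and f is even.

1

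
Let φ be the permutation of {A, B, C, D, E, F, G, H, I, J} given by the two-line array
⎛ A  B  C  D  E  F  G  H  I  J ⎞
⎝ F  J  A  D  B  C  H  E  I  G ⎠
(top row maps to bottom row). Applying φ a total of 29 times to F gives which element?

A

Tracing F → C → … returns to F after 3 steps, so F lies in a 3-cycle (A, F, C).
Since the cycle has length 3, φ^29 acts on it the same as φ^2 (29 mod 3 = 2).
Stepping 2 places around the cycle: F → C → A.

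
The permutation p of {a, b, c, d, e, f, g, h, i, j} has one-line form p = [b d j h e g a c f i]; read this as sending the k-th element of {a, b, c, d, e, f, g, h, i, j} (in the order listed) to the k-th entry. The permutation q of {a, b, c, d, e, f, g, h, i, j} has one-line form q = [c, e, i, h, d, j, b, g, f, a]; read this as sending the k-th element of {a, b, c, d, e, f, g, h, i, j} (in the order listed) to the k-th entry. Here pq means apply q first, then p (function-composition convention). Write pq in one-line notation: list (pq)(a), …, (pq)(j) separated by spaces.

(pq)(x) = p(q(x)). Computing each image: p(q(a)) = p(c) = j, p(q(b)) = p(e) = e, p(q(c)) = p(i) = f, p(q(d)) = p(h) = c, p(q(e)) = p(d) = h, p(q(f)) = p(j) = i, p(q(g)) = p(b) = d, p(q(h)) = p(g) = a, p(q(i)) = p(f) = g, p(q(j)) = p(a) = b.
Hence pq = [j e f c h i d a g b].

j e f c h i d a g b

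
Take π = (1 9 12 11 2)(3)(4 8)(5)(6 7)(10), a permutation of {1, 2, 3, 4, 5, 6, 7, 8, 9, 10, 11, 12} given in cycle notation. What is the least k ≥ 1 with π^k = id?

10

The cycle type of π is (5, 2, 2, 1, 1, 1).
The order is lcm(5, 2, 2) = 10.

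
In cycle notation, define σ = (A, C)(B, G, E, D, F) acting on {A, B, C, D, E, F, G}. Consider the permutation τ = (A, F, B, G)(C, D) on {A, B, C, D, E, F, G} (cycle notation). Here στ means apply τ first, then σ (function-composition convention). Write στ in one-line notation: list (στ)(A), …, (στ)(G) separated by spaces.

Chase each element through τ then σ: A → F → B; B → G → E; C → D → F; D → C → A; E → E → D; F → B → G; G → A → C.
Collecting the images, στ = [B E F A D G C].

B E F A D G C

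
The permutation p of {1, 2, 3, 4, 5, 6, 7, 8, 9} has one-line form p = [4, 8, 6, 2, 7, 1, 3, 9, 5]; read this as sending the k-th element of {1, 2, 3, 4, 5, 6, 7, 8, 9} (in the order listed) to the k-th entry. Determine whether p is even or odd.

In disjoint-cycle form the cycle lengths are 9.
A cycle is odd iff its length is even; p has 0 even-length cycles, so sgn(p) = (−1)^0 and p is even.

even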